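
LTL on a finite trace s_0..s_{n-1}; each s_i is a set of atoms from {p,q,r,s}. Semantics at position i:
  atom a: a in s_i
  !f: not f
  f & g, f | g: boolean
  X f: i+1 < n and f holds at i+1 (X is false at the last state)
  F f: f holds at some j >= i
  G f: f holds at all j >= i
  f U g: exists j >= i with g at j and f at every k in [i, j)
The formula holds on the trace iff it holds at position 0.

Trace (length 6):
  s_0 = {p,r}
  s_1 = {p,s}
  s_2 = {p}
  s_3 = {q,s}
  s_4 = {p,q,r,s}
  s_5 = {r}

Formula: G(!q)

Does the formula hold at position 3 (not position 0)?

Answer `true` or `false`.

Answer: false

Derivation:
s_0={p,r}: G(!q)=False !q=True q=False
s_1={p,s}: G(!q)=False !q=True q=False
s_2={p}: G(!q)=False !q=True q=False
s_3={q,s}: G(!q)=False !q=False q=True
s_4={p,q,r,s}: G(!q)=False !q=False q=True
s_5={r}: G(!q)=True !q=True q=False
Evaluating at position 3: result = False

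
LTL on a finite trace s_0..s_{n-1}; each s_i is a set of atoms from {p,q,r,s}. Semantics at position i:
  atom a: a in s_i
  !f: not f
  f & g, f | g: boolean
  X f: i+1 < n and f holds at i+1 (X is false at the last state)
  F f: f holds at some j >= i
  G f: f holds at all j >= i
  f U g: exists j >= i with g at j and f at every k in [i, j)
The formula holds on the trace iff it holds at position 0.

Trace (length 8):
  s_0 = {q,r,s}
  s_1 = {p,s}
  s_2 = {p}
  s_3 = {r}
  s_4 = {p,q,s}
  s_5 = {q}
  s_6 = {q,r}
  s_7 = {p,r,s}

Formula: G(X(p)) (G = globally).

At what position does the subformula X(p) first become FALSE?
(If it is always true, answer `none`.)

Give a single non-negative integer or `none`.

Answer: 2

Derivation:
s_0={q,r,s}: X(p)=True p=False
s_1={p,s}: X(p)=True p=True
s_2={p}: X(p)=False p=True
s_3={r}: X(p)=True p=False
s_4={p,q,s}: X(p)=False p=True
s_5={q}: X(p)=False p=False
s_6={q,r}: X(p)=True p=False
s_7={p,r,s}: X(p)=False p=True
G(X(p)) holds globally = False
First violation at position 2.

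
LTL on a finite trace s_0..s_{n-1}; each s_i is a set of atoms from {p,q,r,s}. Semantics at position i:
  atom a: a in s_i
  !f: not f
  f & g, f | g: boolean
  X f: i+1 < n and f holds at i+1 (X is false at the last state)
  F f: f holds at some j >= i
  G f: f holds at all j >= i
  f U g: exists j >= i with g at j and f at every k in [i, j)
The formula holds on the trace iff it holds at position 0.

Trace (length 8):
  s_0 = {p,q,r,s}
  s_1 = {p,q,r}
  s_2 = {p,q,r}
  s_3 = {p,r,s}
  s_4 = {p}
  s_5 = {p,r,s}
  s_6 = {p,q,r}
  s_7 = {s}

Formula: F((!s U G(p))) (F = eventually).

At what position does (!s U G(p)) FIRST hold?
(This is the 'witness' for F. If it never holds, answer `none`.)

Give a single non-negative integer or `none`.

s_0={p,q,r,s}: (!s U G(p))=False !s=False s=True G(p)=False p=True
s_1={p,q,r}: (!s U G(p))=False !s=True s=False G(p)=False p=True
s_2={p,q,r}: (!s U G(p))=False !s=True s=False G(p)=False p=True
s_3={p,r,s}: (!s U G(p))=False !s=False s=True G(p)=False p=True
s_4={p}: (!s U G(p))=False !s=True s=False G(p)=False p=True
s_5={p,r,s}: (!s U G(p))=False !s=False s=True G(p)=False p=True
s_6={p,q,r}: (!s U G(p))=False !s=True s=False G(p)=False p=True
s_7={s}: (!s U G(p))=False !s=False s=True G(p)=False p=False
F((!s U G(p))) does not hold (no witness exists).

Answer: none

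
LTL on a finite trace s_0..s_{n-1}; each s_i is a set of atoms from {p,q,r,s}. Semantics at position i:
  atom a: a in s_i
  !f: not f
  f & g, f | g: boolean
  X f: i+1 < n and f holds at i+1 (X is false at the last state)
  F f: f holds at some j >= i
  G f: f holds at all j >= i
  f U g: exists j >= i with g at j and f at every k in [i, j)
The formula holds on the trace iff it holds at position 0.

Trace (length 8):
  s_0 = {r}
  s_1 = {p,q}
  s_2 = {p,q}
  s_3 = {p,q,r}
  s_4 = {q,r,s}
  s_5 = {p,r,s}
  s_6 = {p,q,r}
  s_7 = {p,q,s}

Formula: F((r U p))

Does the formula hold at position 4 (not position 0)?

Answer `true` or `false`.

Answer: true

Derivation:
s_0={r}: F((r U p))=True (r U p)=True r=True p=False
s_1={p,q}: F((r U p))=True (r U p)=True r=False p=True
s_2={p,q}: F((r U p))=True (r U p)=True r=False p=True
s_3={p,q,r}: F((r U p))=True (r U p)=True r=True p=True
s_4={q,r,s}: F((r U p))=True (r U p)=True r=True p=False
s_5={p,r,s}: F((r U p))=True (r U p)=True r=True p=True
s_6={p,q,r}: F((r U p))=True (r U p)=True r=True p=True
s_7={p,q,s}: F((r U p))=True (r U p)=True r=False p=True
Evaluating at position 4: result = True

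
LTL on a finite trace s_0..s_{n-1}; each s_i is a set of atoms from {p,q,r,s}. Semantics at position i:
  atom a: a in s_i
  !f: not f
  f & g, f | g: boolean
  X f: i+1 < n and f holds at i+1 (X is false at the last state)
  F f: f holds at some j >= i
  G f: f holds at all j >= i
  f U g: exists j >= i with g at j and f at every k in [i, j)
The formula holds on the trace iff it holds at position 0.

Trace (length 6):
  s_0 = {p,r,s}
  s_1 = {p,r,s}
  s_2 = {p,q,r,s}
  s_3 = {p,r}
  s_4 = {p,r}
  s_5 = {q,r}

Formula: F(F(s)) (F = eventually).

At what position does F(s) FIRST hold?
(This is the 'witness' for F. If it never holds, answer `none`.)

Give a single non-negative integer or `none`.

s_0={p,r,s}: F(s)=True s=True
s_1={p,r,s}: F(s)=True s=True
s_2={p,q,r,s}: F(s)=True s=True
s_3={p,r}: F(s)=False s=False
s_4={p,r}: F(s)=False s=False
s_5={q,r}: F(s)=False s=False
F(F(s)) holds; first witness at position 0.

Answer: 0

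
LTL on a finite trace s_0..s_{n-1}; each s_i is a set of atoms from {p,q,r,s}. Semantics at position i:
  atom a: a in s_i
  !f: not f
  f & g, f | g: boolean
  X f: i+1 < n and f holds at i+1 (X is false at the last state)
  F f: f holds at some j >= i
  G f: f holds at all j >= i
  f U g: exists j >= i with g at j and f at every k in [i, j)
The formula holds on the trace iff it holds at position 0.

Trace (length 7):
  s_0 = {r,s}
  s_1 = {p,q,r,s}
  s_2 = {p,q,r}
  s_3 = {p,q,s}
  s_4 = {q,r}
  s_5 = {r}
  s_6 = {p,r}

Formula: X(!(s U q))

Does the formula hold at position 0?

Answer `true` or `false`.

Answer: false

Derivation:
s_0={r,s}: X(!(s U q))=False !(s U q)=False (s U q)=True s=True q=False
s_1={p,q,r,s}: X(!(s U q))=False !(s U q)=False (s U q)=True s=True q=True
s_2={p,q,r}: X(!(s U q))=False !(s U q)=False (s U q)=True s=False q=True
s_3={p,q,s}: X(!(s U q))=False !(s U q)=False (s U q)=True s=True q=True
s_4={q,r}: X(!(s U q))=True !(s U q)=False (s U q)=True s=False q=True
s_5={r}: X(!(s U q))=True !(s U q)=True (s U q)=False s=False q=False
s_6={p,r}: X(!(s U q))=False !(s U q)=True (s U q)=False s=False q=False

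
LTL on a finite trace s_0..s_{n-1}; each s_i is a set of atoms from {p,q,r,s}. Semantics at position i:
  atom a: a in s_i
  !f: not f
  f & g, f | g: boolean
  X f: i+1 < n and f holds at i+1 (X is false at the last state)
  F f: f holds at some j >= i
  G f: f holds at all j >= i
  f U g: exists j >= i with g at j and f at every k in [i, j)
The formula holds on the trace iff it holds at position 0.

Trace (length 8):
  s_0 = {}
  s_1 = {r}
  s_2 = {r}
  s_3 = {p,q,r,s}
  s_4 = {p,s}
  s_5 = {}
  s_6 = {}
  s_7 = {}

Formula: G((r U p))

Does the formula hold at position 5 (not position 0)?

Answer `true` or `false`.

Answer: false

Derivation:
s_0={}: G((r U p))=False (r U p)=False r=False p=False
s_1={r}: G((r U p))=False (r U p)=True r=True p=False
s_2={r}: G((r U p))=False (r U p)=True r=True p=False
s_3={p,q,r,s}: G((r U p))=False (r U p)=True r=True p=True
s_4={p,s}: G((r U p))=False (r U p)=True r=False p=True
s_5={}: G((r U p))=False (r U p)=False r=False p=False
s_6={}: G((r U p))=False (r U p)=False r=False p=False
s_7={}: G((r U p))=False (r U p)=False r=False p=False
Evaluating at position 5: result = False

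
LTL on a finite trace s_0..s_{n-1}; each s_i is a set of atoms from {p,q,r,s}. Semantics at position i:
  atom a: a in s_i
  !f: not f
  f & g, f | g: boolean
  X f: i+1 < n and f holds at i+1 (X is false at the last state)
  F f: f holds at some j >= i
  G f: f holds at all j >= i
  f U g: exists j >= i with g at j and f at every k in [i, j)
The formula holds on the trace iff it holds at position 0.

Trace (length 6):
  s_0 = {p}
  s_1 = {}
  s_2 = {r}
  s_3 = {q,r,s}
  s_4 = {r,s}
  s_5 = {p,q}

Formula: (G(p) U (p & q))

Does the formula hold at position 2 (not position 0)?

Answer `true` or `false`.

s_0={p}: (G(p) U (p & q))=False G(p)=False p=True (p & q)=False q=False
s_1={}: (G(p) U (p & q))=False G(p)=False p=False (p & q)=False q=False
s_2={r}: (G(p) U (p & q))=False G(p)=False p=False (p & q)=False q=False
s_3={q,r,s}: (G(p) U (p & q))=False G(p)=False p=False (p & q)=False q=True
s_4={r,s}: (G(p) U (p & q))=False G(p)=False p=False (p & q)=False q=False
s_5={p,q}: (G(p) U (p & q))=True G(p)=True p=True (p & q)=True q=True
Evaluating at position 2: result = False

Answer: false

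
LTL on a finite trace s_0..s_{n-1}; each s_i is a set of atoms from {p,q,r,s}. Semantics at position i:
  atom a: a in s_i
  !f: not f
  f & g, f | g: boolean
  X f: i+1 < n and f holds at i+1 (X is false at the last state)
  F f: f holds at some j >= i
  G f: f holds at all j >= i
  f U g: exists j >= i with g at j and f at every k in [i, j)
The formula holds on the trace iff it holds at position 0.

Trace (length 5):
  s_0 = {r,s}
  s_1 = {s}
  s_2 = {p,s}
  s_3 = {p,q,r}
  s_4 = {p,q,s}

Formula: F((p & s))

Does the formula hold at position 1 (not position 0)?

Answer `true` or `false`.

Answer: true

Derivation:
s_0={r,s}: F((p & s))=True (p & s)=False p=False s=True
s_1={s}: F((p & s))=True (p & s)=False p=False s=True
s_2={p,s}: F((p & s))=True (p & s)=True p=True s=True
s_3={p,q,r}: F((p & s))=True (p & s)=False p=True s=False
s_4={p,q,s}: F((p & s))=True (p & s)=True p=True s=True
Evaluating at position 1: result = True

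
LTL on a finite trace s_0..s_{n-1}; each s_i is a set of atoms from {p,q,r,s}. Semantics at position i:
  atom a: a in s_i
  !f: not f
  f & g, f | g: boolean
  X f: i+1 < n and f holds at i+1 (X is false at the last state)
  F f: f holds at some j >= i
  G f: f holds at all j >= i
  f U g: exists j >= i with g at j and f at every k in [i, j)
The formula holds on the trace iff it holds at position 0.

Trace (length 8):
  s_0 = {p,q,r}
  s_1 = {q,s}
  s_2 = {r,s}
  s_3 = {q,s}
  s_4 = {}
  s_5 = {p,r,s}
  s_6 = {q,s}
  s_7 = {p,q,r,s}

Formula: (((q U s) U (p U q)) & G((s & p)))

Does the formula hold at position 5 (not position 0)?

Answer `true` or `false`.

s_0={p,q,r}: (((q U s) U (p U q)) & G((s & p)))=False ((q U s) U (p U q))=True (q U s)=True q=True s=False (p U q)=True p=True G((s & p))=False (s & p)=False
s_1={q,s}: (((q U s) U (p U q)) & G((s & p)))=False ((q U s) U (p U q))=True (q U s)=True q=True s=True (p U q)=True p=False G((s & p))=False (s & p)=False
s_2={r,s}: (((q U s) U (p U q)) & G((s & p)))=False ((q U s) U (p U q))=True (q U s)=True q=False s=True (p U q)=False p=False G((s & p))=False (s & p)=False
s_3={q,s}: (((q U s) U (p U q)) & G((s & p)))=False ((q U s) U (p U q))=True (q U s)=True q=True s=True (p U q)=True p=False G((s & p))=False (s & p)=False
s_4={}: (((q U s) U (p U q)) & G((s & p)))=False ((q U s) U (p U q))=False (q U s)=False q=False s=False (p U q)=False p=False G((s & p))=False (s & p)=False
s_5={p,r,s}: (((q U s) U (p U q)) & G((s & p)))=False ((q U s) U (p U q))=True (q U s)=True q=False s=True (p U q)=True p=True G((s & p))=False (s & p)=True
s_6={q,s}: (((q U s) U (p U q)) & G((s & p)))=False ((q U s) U (p U q))=True (q U s)=True q=True s=True (p U q)=True p=False G((s & p))=False (s & p)=False
s_7={p,q,r,s}: (((q U s) U (p U q)) & G((s & p)))=True ((q U s) U (p U q))=True (q U s)=True q=True s=True (p U q)=True p=True G((s & p))=True (s & p)=True
Evaluating at position 5: result = False

Answer: false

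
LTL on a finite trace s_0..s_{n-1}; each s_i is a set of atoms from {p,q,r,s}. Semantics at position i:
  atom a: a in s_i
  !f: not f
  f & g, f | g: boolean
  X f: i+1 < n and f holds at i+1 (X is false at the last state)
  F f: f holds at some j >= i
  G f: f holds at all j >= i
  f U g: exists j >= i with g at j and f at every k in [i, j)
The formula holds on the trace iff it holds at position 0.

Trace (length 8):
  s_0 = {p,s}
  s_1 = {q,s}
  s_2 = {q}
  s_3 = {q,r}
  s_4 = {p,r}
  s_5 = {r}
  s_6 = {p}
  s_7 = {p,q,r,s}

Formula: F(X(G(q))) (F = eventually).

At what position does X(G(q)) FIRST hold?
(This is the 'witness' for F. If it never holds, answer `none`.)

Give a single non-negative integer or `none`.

Answer: 6

Derivation:
s_0={p,s}: X(G(q))=False G(q)=False q=False
s_1={q,s}: X(G(q))=False G(q)=False q=True
s_2={q}: X(G(q))=False G(q)=False q=True
s_3={q,r}: X(G(q))=False G(q)=False q=True
s_4={p,r}: X(G(q))=False G(q)=False q=False
s_5={r}: X(G(q))=False G(q)=False q=False
s_6={p}: X(G(q))=True G(q)=False q=False
s_7={p,q,r,s}: X(G(q))=False G(q)=True q=True
F(X(G(q))) holds; first witness at position 6.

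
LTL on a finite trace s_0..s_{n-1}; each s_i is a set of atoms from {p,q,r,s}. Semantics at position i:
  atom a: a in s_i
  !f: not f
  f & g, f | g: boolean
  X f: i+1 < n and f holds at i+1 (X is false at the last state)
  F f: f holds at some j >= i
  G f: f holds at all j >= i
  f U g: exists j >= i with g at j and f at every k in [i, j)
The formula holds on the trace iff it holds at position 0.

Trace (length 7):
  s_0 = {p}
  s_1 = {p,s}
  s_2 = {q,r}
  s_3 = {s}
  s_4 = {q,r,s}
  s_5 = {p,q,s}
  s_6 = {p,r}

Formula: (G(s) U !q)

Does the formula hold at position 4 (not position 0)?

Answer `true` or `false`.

s_0={p}: (G(s) U !q)=True G(s)=False s=False !q=True q=False
s_1={p,s}: (G(s) U !q)=True G(s)=False s=True !q=True q=False
s_2={q,r}: (G(s) U !q)=False G(s)=False s=False !q=False q=True
s_3={s}: (G(s) U !q)=True G(s)=False s=True !q=True q=False
s_4={q,r,s}: (G(s) U !q)=False G(s)=False s=True !q=False q=True
s_5={p,q,s}: (G(s) U !q)=False G(s)=False s=True !q=False q=True
s_6={p,r}: (G(s) U !q)=True G(s)=False s=False !q=True q=False
Evaluating at position 4: result = False

Answer: false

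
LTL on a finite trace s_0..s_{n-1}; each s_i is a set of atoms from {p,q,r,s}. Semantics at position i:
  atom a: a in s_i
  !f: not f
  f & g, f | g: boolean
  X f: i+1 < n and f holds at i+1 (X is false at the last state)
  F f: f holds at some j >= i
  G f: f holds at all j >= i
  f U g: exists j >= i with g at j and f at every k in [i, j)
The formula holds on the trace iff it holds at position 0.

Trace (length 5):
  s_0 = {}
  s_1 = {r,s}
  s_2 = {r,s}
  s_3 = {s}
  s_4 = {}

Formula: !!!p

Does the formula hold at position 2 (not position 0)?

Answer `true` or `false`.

s_0={}: !!!p=True !!p=False !p=True p=False
s_1={r,s}: !!!p=True !!p=False !p=True p=False
s_2={r,s}: !!!p=True !!p=False !p=True p=False
s_3={s}: !!!p=True !!p=False !p=True p=False
s_4={}: !!!p=True !!p=False !p=True p=False
Evaluating at position 2: result = True

Answer: true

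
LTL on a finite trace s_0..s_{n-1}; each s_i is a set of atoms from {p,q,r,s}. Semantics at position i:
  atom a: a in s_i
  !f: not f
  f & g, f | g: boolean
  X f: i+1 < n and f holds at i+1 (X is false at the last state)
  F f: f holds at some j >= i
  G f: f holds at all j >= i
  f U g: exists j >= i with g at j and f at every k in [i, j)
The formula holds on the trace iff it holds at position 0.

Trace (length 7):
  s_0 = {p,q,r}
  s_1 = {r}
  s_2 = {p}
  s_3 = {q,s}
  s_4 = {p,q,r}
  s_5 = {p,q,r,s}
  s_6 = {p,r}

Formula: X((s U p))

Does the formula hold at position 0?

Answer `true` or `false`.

Answer: false

Derivation:
s_0={p,q,r}: X((s U p))=False (s U p)=True s=False p=True
s_1={r}: X((s U p))=True (s U p)=False s=False p=False
s_2={p}: X((s U p))=True (s U p)=True s=False p=True
s_3={q,s}: X((s U p))=True (s U p)=True s=True p=False
s_4={p,q,r}: X((s U p))=True (s U p)=True s=False p=True
s_5={p,q,r,s}: X((s U p))=True (s U p)=True s=True p=True
s_6={p,r}: X((s U p))=False (s U p)=True s=False p=True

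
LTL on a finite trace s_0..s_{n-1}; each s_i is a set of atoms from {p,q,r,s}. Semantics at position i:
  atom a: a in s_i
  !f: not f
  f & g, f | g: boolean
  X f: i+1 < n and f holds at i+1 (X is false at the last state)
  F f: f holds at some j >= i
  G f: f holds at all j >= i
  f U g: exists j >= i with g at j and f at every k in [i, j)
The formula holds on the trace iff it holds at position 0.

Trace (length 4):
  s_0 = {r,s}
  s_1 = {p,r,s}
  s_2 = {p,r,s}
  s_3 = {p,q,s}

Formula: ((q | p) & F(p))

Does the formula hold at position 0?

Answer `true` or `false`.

Answer: false

Derivation:
s_0={r,s}: ((q | p) & F(p))=False (q | p)=False q=False p=False F(p)=True
s_1={p,r,s}: ((q | p) & F(p))=True (q | p)=True q=False p=True F(p)=True
s_2={p,r,s}: ((q | p) & F(p))=True (q | p)=True q=False p=True F(p)=True
s_3={p,q,s}: ((q | p) & F(p))=True (q | p)=True q=True p=True F(p)=True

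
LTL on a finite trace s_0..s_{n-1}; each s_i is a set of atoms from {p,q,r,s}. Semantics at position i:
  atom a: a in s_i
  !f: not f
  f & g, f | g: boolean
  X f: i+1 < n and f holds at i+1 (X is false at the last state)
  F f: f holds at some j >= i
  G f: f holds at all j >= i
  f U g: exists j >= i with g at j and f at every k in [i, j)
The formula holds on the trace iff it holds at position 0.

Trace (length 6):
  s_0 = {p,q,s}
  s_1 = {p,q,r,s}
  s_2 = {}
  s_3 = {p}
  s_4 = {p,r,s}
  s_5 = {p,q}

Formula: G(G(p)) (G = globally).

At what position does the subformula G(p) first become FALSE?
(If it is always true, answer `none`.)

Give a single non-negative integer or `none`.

Answer: 0

Derivation:
s_0={p,q,s}: G(p)=False p=True
s_1={p,q,r,s}: G(p)=False p=True
s_2={}: G(p)=False p=False
s_3={p}: G(p)=True p=True
s_4={p,r,s}: G(p)=True p=True
s_5={p,q}: G(p)=True p=True
G(G(p)) holds globally = False
First violation at position 0.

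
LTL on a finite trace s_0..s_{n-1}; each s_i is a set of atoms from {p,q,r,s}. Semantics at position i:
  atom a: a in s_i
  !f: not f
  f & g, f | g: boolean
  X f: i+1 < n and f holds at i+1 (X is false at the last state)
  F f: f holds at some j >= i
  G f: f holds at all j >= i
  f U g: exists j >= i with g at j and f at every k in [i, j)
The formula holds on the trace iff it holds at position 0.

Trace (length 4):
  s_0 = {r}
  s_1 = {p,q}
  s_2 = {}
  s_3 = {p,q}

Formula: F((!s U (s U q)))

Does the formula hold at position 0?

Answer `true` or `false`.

Answer: true

Derivation:
s_0={r}: F((!s U (s U q)))=True (!s U (s U q))=True !s=True s=False (s U q)=False q=False
s_1={p,q}: F((!s U (s U q)))=True (!s U (s U q))=True !s=True s=False (s U q)=True q=True
s_2={}: F((!s U (s U q)))=True (!s U (s U q))=True !s=True s=False (s U q)=False q=False
s_3={p,q}: F((!s U (s U q)))=True (!s U (s U q))=True !s=True s=False (s U q)=True q=True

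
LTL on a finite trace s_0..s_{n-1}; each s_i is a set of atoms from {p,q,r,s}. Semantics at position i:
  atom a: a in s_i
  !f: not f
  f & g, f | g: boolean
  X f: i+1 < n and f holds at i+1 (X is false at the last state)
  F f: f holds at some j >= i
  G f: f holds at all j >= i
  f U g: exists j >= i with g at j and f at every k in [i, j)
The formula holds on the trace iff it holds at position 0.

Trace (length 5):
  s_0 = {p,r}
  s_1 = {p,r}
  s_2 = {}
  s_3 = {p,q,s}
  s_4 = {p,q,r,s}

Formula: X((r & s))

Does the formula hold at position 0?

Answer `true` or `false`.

Answer: false

Derivation:
s_0={p,r}: X((r & s))=False (r & s)=False r=True s=False
s_1={p,r}: X((r & s))=False (r & s)=False r=True s=False
s_2={}: X((r & s))=False (r & s)=False r=False s=False
s_3={p,q,s}: X((r & s))=True (r & s)=False r=False s=True
s_4={p,q,r,s}: X((r & s))=False (r & s)=True r=True s=True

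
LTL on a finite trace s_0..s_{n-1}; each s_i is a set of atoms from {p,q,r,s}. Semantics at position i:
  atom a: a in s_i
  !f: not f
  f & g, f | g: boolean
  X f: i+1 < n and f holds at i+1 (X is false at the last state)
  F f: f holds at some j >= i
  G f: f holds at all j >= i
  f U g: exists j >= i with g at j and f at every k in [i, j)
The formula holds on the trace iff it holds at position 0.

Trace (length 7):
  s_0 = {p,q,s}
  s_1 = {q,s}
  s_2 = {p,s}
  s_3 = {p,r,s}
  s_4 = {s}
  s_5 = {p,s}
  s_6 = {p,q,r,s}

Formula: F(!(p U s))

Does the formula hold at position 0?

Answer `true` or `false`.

s_0={p,q,s}: F(!(p U s))=False !(p U s)=False (p U s)=True p=True s=True
s_1={q,s}: F(!(p U s))=False !(p U s)=False (p U s)=True p=False s=True
s_2={p,s}: F(!(p U s))=False !(p U s)=False (p U s)=True p=True s=True
s_3={p,r,s}: F(!(p U s))=False !(p U s)=False (p U s)=True p=True s=True
s_4={s}: F(!(p U s))=False !(p U s)=False (p U s)=True p=False s=True
s_5={p,s}: F(!(p U s))=False !(p U s)=False (p U s)=True p=True s=True
s_6={p,q,r,s}: F(!(p U s))=False !(p U s)=False (p U s)=True p=True s=True

Answer: false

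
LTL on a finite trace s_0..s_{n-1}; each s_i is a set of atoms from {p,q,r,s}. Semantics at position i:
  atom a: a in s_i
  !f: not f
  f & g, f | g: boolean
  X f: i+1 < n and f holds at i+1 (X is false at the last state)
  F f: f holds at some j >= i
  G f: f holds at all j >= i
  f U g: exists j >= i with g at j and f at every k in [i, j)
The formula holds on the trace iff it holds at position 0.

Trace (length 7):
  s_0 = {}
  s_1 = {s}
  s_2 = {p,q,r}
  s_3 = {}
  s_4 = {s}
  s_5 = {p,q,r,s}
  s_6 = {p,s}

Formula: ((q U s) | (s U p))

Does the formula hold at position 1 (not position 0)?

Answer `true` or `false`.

s_0={}: ((q U s) | (s U p))=False (q U s)=False q=False s=False (s U p)=False p=False
s_1={s}: ((q U s) | (s U p))=True (q U s)=True q=False s=True (s U p)=True p=False
s_2={p,q,r}: ((q U s) | (s U p))=True (q U s)=False q=True s=False (s U p)=True p=True
s_3={}: ((q U s) | (s U p))=False (q U s)=False q=False s=False (s U p)=False p=False
s_4={s}: ((q U s) | (s U p))=True (q U s)=True q=False s=True (s U p)=True p=False
s_5={p,q,r,s}: ((q U s) | (s U p))=True (q U s)=True q=True s=True (s U p)=True p=True
s_6={p,s}: ((q U s) | (s U p))=True (q U s)=True q=False s=True (s U p)=True p=True
Evaluating at position 1: result = True

Answer: true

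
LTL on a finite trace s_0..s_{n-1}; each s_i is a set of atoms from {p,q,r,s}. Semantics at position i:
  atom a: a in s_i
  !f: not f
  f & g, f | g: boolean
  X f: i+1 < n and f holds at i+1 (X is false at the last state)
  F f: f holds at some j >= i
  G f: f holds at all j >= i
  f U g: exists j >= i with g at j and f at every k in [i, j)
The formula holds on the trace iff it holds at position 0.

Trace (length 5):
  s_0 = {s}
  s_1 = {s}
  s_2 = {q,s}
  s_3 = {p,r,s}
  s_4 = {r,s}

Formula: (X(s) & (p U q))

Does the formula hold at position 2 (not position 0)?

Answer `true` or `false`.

s_0={s}: (X(s) & (p U q))=False X(s)=True s=True (p U q)=False p=False q=False
s_1={s}: (X(s) & (p U q))=False X(s)=True s=True (p U q)=False p=False q=False
s_2={q,s}: (X(s) & (p U q))=True X(s)=True s=True (p U q)=True p=False q=True
s_3={p,r,s}: (X(s) & (p U q))=False X(s)=True s=True (p U q)=False p=True q=False
s_4={r,s}: (X(s) & (p U q))=False X(s)=False s=True (p U q)=False p=False q=False
Evaluating at position 2: result = True

Answer: true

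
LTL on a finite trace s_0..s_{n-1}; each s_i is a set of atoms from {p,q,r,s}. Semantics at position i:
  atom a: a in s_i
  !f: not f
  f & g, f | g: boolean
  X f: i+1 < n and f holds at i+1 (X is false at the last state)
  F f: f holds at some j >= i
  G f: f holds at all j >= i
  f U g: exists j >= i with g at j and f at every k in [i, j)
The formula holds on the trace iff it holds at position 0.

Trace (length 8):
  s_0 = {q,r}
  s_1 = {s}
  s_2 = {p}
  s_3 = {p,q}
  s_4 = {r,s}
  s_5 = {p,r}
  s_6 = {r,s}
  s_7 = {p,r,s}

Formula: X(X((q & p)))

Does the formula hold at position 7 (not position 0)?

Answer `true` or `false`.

s_0={q,r}: X(X((q & p)))=False X((q & p))=False (q & p)=False q=True p=False
s_1={s}: X(X((q & p)))=True X((q & p))=False (q & p)=False q=False p=False
s_2={p}: X(X((q & p)))=False X((q & p))=True (q & p)=False q=False p=True
s_3={p,q}: X(X((q & p)))=False X((q & p))=False (q & p)=True q=True p=True
s_4={r,s}: X(X((q & p)))=False X((q & p))=False (q & p)=False q=False p=False
s_5={p,r}: X(X((q & p)))=False X((q & p))=False (q & p)=False q=False p=True
s_6={r,s}: X(X((q & p)))=False X((q & p))=False (q & p)=False q=False p=False
s_7={p,r,s}: X(X((q & p)))=False X((q & p))=False (q & p)=False q=False p=True
Evaluating at position 7: result = False

Answer: false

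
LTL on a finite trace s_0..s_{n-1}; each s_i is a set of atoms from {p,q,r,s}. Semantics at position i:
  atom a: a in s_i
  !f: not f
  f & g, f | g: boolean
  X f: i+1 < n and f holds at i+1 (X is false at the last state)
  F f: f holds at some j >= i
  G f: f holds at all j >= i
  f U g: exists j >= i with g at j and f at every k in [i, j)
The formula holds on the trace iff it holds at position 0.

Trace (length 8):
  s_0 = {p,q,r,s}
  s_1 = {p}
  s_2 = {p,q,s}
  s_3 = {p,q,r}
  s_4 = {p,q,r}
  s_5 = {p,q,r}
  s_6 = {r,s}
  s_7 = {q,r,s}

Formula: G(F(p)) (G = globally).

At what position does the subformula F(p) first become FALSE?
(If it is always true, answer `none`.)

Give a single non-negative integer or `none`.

Answer: 6

Derivation:
s_0={p,q,r,s}: F(p)=True p=True
s_1={p}: F(p)=True p=True
s_2={p,q,s}: F(p)=True p=True
s_3={p,q,r}: F(p)=True p=True
s_4={p,q,r}: F(p)=True p=True
s_5={p,q,r}: F(p)=True p=True
s_6={r,s}: F(p)=False p=False
s_7={q,r,s}: F(p)=False p=False
G(F(p)) holds globally = False
First violation at position 6.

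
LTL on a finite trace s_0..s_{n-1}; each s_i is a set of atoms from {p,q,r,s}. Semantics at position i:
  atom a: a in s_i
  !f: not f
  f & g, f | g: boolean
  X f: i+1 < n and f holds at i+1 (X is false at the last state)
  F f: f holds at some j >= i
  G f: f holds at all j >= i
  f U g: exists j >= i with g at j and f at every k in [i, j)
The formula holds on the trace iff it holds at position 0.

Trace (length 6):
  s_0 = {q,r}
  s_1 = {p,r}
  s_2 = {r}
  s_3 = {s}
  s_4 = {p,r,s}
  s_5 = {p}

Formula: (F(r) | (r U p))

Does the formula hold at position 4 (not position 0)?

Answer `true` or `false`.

Answer: true

Derivation:
s_0={q,r}: (F(r) | (r U p))=True F(r)=True r=True (r U p)=True p=False
s_1={p,r}: (F(r) | (r U p))=True F(r)=True r=True (r U p)=True p=True
s_2={r}: (F(r) | (r U p))=True F(r)=True r=True (r U p)=False p=False
s_3={s}: (F(r) | (r U p))=True F(r)=True r=False (r U p)=False p=False
s_4={p,r,s}: (F(r) | (r U p))=True F(r)=True r=True (r U p)=True p=True
s_5={p}: (F(r) | (r U p))=True F(r)=False r=False (r U p)=True p=True
Evaluating at position 4: result = True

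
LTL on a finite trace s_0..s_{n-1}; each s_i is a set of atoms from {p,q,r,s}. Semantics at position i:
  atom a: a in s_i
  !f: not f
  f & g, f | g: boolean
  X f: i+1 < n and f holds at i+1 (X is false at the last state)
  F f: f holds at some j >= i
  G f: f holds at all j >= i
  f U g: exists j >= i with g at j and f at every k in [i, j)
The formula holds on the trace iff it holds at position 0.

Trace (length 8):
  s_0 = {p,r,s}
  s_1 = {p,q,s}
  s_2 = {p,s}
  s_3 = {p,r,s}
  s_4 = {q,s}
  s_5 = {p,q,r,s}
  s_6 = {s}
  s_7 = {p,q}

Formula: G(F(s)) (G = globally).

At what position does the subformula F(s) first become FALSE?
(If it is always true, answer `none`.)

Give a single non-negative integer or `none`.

s_0={p,r,s}: F(s)=True s=True
s_1={p,q,s}: F(s)=True s=True
s_2={p,s}: F(s)=True s=True
s_3={p,r,s}: F(s)=True s=True
s_4={q,s}: F(s)=True s=True
s_5={p,q,r,s}: F(s)=True s=True
s_6={s}: F(s)=True s=True
s_7={p,q}: F(s)=False s=False
G(F(s)) holds globally = False
First violation at position 7.

Answer: 7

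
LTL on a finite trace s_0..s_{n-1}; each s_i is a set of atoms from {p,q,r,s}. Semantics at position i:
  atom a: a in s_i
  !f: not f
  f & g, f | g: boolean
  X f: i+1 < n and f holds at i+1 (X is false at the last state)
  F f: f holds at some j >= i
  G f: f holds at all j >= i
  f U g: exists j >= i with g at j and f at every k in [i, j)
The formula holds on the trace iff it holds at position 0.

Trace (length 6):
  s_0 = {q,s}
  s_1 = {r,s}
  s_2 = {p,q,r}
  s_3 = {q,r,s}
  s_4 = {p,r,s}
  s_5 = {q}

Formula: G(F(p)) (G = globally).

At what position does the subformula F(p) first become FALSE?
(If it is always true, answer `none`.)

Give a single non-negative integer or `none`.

s_0={q,s}: F(p)=True p=False
s_1={r,s}: F(p)=True p=False
s_2={p,q,r}: F(p)=True p=True
s_3={q,r,s}: F(p)=True p=False
s_4={p,r,s}: F(p)=True p=True
s_5={q}: F(p)=False p=False
G(F(p)) holds globally = False
First violation at position 5.

Answer: 5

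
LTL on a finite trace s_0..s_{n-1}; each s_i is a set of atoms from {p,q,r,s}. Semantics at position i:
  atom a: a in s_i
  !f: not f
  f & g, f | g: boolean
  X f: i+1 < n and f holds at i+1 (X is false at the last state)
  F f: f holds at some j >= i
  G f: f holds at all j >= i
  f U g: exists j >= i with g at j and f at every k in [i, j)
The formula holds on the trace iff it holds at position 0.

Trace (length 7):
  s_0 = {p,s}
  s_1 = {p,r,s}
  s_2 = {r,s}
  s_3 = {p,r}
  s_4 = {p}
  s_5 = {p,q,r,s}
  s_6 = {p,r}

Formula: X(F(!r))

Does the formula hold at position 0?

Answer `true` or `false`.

Answer: true

Derivation:
s_0={p,s}: X(F(!r))=True F(!r)=True !r=True r=False
s_1={p,r,s}: X(F(!r))=True F(!r)=True !r=False r=True
s_2={r,s}: X(F(!r))=True F(!r)=True !r=False r=True
s_3={p,r}: X(F(!r))=True F(!r)=True !r=False r=True
s_4={p}: X(F(!r))=False F(!r)=True !r=True r=False
s_5={p,q,r,s}: X(F(!r))=False F(!r)=False !r=False r=True
s_6={p,r}: X(F(!r))=False F(!r)=False !r=False r=True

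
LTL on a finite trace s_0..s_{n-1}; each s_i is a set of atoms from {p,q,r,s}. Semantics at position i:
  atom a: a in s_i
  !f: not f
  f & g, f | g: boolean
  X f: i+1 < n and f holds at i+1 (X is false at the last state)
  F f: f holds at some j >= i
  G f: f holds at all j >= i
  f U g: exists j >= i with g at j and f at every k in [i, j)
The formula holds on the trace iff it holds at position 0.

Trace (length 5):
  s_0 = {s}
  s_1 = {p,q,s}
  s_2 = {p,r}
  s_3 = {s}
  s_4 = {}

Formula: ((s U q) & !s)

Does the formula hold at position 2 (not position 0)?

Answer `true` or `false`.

Answer: false

Derivation:
s_0={s}: ((s U q) & !s)=False (s U q)=True s=True q=False !s=False
s_1={p,q,s}: ((s U q) & !s)=False (s U q)=True s=True q=True !s=False
s_2={p,r}: ((s U q) & !s)=False (s U q)=False s=False q=False !s=True
s_3={s}: ((s U q) & !s)=False (s U q)=False s=True q=False !s=False
s_4={}: ((s U q) & !s)=False (s U q)=False s=False q=False !s=True
Evaluating at position 2: result = False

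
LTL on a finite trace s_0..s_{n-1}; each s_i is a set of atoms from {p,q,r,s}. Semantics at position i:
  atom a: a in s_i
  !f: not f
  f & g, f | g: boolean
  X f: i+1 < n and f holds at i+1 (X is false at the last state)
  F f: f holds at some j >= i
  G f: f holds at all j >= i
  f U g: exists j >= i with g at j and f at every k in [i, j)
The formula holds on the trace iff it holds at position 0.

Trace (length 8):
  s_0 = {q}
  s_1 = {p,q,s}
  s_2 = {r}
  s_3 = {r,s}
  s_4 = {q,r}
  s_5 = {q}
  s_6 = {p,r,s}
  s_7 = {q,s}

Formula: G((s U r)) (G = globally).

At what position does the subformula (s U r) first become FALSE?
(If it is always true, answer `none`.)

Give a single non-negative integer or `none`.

Answer: 0

Derivation:
s_0={q}: (s U r)=False s=False r=False
s_1={p,q,s}: (s U r)=True s=True r=False
s_2={r}: (s U r)=True s=False r=True
s_3={r,s}: (s U r)=True s=True r=True
s_4={q,r}: (s U r)=True s=False r=True
s_5={q}: (s U r)=False s=False r=False
s_6={p,r,s}: (s U r)=True s=True r=True
s_7={q,s}: (s U r)=False s=True r=False
G((s U r)) holds globally = False
First violation at position 0.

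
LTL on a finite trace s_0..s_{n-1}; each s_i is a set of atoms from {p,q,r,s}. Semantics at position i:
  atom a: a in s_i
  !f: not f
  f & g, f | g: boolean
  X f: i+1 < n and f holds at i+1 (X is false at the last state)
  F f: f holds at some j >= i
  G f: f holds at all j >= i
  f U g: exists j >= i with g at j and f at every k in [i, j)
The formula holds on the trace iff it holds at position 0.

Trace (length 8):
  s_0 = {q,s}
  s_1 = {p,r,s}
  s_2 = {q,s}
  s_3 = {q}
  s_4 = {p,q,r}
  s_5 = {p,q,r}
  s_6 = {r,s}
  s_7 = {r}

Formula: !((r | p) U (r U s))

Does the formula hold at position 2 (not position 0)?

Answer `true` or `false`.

s_0={q,s}: !((r | p) U (r U s))=False ((r | p) U (r U s))=True (r | p)=False r=False p=False (r U s)=True s=True
s_1={p,r,s}: !((r | p) U (r U s))=False ((r | p) U (r U s))=True (r | p)=True r=True p=True (r U s)=True s=True
s_2={q,s}: !((r | p) U (r U s))=False ((r | p) U (r U s))=True (r | p)=False r=False p=False (r U s)=True s=True
s_3={q}: !((r | p) U (r U s))=True ((r | p) U (r U s))=False (r | p)=False r=False p=False (r U s)=False s=False
s_4={p,q,r}: !((r | p) U (r U s))=False ((r | p) U (r U s))=True (r | p)=True r=True p=True (r U s)=True s=False
s_5={p,q,r}: !((r | p) U (r U s))=False ((r | p) U (r U s))=True (r | p)=True r=True p=True (r U s)=True s=False
s_6={r,s}: !((r | p) U (r U s))=False ((r | p) U (r U s))=True (r | p)=True r=True p=False (r U s)=True s=True
s_7={r}: !((r | p) U (r U s))=True ((r | p) U (r U s))=False (r | p)=True r=True p=False (r U s)=False s=False
Evaluating at position 2: result = False

Answer: false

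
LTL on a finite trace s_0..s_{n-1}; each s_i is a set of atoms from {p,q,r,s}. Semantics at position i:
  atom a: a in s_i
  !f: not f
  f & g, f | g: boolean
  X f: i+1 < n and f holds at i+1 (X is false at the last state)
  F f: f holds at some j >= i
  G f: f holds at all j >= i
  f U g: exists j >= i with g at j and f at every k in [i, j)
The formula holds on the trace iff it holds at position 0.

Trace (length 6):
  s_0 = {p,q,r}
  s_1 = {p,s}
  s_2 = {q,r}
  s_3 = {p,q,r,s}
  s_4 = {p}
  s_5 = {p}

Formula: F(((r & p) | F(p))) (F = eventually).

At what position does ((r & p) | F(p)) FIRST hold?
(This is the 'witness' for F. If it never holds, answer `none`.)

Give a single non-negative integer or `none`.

Answer: 0

Derivation:
s_0={p,q,r}: ((r & p) | F(p))=True (r & p)=True r=True p=True F(p)=True
s_1={p,s}: ((r & p) | F(p))=True (r & p)=False r=False p=True F(p)=True
s_2={q,r}: ((r & p) | F(p))=True (r & p)=False r=True p=False F(p)=True
s_3={p,q,r,s}: ((r & p) | F(p))=True (r & p)=True r=True p=True F(p)=True
s_4={p}: ((r & p) | F(p))=True (r & p)=False r=False p=True F(p)=True
s_5={p}: ((r & p) | F(p))=True (r & p)=False r=False p=True F(p)=True
F(((r & p) | F(p))) holds; first witness at position 0.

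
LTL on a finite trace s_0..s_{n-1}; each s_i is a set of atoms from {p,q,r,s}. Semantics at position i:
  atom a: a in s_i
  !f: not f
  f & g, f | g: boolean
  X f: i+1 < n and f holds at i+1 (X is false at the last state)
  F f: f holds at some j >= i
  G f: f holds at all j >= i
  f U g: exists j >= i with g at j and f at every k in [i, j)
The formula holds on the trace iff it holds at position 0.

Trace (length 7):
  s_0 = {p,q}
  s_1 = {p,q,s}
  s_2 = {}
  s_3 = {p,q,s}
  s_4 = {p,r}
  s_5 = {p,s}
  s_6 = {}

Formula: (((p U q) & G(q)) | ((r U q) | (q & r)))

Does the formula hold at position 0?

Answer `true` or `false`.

s_0={p,q}: (((p U q) & G(q)) | ((r U q) | (q & r)))=True ((p U q) & G(q))=False (p U q)=True p=True q=True G(q)=False ((r U q) | (q & r))=True (r U q)=True r=False (q & r)=False
s_1={p,q,s}: (((p U q) & G(q)) | ((r U q) | (q & r)))=True ((p U q) & G(q))=False (p U q)=True p=True q=True G(q)=False ((r U q) | (q & r))=True (r U q)=True r=False (q & r)=False
s_2={}: (((p U q) & G(q)) | ((r U q) | (q & r)))=False ((p U q) & G(q))=False (p U q)=False p=False q=False G(q)=False ((r U q) | (q & r))=False (r U q)=False r=False (q & r)=False
s_3={p,q,s}: (((p U q) & G(q)) | ((r U q) | (q & r)))=True ((p U q) & G(q))=False (p U q)=True p=True q=True G(q)=False ((r U q) | (q & r))=True (r U q)=True r=False (q & r)=False
s_4={p,r}: (((p U q) & G(q)) | ((r U q) | (q & r)))=False ((p U q) & G(q))=False (p U q)=False p=True q=False G(q)=False ((r U q) | (q & r))=False (r U q)=False r=True (q & r)=False
s_5={p,s}: (((p U q) & G(q)) | ((r U q) | (q & r)))=False ((p U q) & G(q))=False (p U q)=False p=True q=False G(q)=False ((r U q) | (q & r))=False (r U q)=False r=False (q & r)=False
s_6={}: (((p U q) & G(q)) | ((r U q) | (q & r)))=False ((p U q) & G(q))=False (p U q)=False p=False q=False G(q)=False ((r U q) | (q & r))=False (r U q)=False r=False (q & r)=False

Answer: true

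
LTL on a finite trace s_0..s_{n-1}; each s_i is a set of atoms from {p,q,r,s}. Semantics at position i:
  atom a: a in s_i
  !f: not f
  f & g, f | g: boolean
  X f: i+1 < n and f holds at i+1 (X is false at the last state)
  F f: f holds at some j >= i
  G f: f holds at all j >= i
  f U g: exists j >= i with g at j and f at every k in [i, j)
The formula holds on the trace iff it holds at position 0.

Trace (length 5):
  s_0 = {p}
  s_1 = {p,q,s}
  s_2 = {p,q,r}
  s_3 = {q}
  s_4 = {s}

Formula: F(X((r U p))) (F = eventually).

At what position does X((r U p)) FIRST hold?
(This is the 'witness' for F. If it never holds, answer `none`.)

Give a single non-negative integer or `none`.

Answer: 0

Derivation:
s_0={p}: X((r U p))=True (r U p)=True r=False p=True
s_1={p,q,s}: X((r U p))=True (r U p)=True r=False p=True
s_2={p,q,r}: X((r U p))=False (r U p)=True r=True p=True
s_3={q}: X((r U p))=False (r U p)=False r=False p=False
s_4={s}: X((r U p))=False (r U p)=False r=False p=False
F(X((r U p))) holds; first witness at position 0.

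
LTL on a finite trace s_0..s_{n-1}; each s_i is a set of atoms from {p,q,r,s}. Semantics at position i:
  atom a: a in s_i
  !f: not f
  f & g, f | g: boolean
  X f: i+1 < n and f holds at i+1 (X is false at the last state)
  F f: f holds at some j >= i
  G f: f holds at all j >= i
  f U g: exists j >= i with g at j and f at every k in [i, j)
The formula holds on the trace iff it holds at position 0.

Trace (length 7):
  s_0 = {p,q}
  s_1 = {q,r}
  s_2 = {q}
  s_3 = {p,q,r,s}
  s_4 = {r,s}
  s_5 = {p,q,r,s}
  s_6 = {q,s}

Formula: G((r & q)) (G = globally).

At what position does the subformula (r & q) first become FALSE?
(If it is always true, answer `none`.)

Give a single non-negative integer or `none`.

Answer: 0

Derivation:
s_0={p,q}: (r & q)=False r=False q=True
s_1={q,r}: (r & q)=True r=True q=True
s_2={q}: (r & q)=False r=False q=True
s_3={p,q,r,s}: (r & q)=True r=True q=True
s_4={r,s}: (r & q)=False r=True q=False
s_5={p,q,r,s}: (r & q)=True r=True q=True
s_6={q,s}: (r & q)=False r=False q=True
G((r & q)) holds globally = False
First violation at position 0.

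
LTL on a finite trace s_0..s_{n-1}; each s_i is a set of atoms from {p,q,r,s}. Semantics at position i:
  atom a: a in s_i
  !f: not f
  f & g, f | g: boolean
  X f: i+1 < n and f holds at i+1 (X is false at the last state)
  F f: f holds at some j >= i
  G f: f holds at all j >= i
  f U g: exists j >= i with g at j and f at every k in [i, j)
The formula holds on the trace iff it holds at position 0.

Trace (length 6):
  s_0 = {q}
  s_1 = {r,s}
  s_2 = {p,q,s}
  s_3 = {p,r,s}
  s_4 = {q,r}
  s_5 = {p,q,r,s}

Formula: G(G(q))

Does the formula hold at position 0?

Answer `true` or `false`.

Answer: false

Derivation:
s_0={q}: G(G(q))=False G(q)=False q=True
s_1={r,s}: G(G(q))=False G(q)=False q=False
s_2={p,q,s}: G(G(q))=False G(q)=False q=True
s_3={p,r,s}: G(G(q))=False G(q)=False q=False
s_4={q,r}: G(G(q))=True G(q)=True q=True
s_5={p,q,r,s}: G(G(q))=True G(q)=True q=True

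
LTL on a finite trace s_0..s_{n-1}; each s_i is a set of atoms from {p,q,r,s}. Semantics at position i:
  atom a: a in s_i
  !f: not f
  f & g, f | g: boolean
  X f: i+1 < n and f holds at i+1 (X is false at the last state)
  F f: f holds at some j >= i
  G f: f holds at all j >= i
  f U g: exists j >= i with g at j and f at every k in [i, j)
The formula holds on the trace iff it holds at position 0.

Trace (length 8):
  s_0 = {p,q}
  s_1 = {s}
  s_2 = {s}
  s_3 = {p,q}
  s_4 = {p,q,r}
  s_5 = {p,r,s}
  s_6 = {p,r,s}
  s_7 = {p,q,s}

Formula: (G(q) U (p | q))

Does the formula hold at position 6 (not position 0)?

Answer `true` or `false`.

Answer: true

Derivation:
s_0={p,q}: (G(q) U (p | q))=True G(q)=False q=True (p | q)=True p=True
s_1={s}: (G(q) U (p | q))=False G(q)=False q=False (p | q)=False p=False
s_2={s}: (G(q) U (p | q))=False G(q)=False q=False (p | q)=False p=False
s_3={p,q}: (G(q) U (p | q))=True G(q)=False q=True (p | q)=True p=True
s_4={p,q,r}: (G(q) U (p | q))=True G(q)=False q=True (p | q)=True p=True
s_5={p,r,s}: (G(q) U (p | q))=True G(q)=False q=False (p | q)=True p=True
s_6={p,r,s}: (G(q) U (p | q))=True G(q)=False q=False (p | q)=True p=True
s_7={p,q,s}: (G(q) U (p | q))=True G(q)=True q=True (p | q)=True p=True
Evaluating at position 6: result = True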